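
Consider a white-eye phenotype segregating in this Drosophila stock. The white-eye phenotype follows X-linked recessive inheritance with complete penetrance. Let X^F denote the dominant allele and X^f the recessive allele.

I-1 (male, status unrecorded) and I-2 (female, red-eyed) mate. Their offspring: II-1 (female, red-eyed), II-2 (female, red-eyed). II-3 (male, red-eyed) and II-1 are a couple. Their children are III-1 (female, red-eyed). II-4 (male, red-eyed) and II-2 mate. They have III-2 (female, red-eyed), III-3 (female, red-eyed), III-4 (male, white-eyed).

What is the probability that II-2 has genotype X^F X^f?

1

II-2 is red-eyed so carries F and passed f to III-4 (X^f Y), so II-2 is X^F X^f, giving P(X^F X^f) = 1.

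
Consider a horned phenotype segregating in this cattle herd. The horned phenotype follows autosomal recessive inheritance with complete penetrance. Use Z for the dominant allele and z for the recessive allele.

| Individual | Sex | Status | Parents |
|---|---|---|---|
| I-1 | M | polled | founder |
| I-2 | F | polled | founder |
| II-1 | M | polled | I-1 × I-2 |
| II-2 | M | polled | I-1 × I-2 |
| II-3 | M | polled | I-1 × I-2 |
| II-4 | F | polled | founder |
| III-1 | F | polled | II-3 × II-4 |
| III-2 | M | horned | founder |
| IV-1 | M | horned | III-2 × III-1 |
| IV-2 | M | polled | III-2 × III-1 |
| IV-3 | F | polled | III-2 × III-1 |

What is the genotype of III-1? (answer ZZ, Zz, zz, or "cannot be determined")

From phenotype alone, III-1 is ZZ or Zz.
III-1 is polled so carries Z and passed z to IV-1 (zz), so III-1 is Zz.

Zz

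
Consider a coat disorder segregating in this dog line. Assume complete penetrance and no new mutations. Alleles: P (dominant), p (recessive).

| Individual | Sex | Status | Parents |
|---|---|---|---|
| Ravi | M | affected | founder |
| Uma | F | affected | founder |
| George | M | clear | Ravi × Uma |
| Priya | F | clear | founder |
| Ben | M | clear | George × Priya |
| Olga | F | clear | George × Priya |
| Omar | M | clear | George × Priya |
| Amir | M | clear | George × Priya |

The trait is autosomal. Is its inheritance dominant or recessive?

Ravi and Uma are both affected yet have a clear child George. Under a recessive model two affected parents are homozygous and every child would be affected, so the trait cannot be recessive.

dominant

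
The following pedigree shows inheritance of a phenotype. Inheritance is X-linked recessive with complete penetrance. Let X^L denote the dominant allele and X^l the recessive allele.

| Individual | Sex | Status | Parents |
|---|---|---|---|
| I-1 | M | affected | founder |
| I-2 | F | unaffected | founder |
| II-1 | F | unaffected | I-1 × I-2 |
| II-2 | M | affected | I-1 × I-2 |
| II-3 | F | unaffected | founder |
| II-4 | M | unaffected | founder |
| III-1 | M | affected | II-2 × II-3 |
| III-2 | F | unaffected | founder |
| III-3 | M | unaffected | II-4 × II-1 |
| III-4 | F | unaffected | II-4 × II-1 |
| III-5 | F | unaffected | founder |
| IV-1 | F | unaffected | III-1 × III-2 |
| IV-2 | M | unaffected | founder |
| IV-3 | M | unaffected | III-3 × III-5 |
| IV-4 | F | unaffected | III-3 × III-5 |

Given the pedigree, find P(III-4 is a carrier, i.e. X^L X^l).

II-4 is unaffected, so II-4 is X^L Y.
II-1 is unaffected so carries L and received l from I-1 (X^l Y), so II-1 is X^L X^l.
Their cross gives offspring ratios 1/2 X^L X^L : 1/2 X^L X^l. Conditioning on III-4 being unaffected, P(X^L X^l) = 1/2 / 1 = 1/2.

1/2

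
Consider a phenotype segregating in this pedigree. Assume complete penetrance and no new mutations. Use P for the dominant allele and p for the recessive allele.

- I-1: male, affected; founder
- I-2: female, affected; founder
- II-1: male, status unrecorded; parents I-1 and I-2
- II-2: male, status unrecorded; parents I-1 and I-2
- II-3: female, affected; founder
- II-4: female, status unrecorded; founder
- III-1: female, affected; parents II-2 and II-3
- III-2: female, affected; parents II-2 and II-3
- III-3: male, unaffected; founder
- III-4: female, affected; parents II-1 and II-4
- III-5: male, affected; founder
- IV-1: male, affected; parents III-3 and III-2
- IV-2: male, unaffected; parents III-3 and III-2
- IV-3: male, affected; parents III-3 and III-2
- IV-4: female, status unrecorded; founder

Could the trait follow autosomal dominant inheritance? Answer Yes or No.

A consistent assignment under autosomal dominant exists: I-1 PP, I-2 PP, II-1 PP, II-2 PP, II-3 Pp, II-4 PP, III-1 PP, III-2 Pp, III-3 pp, III-4 PP, III-5 PP, IV-1 Pp, IV-2 pp, IV-3 Pp, IV-4 PP.
In this assignment every recorded phenotype matches its genotype and every non-founder's genotype is obtainable from its parents' genotypes, so the pedigree is consistent.

Yes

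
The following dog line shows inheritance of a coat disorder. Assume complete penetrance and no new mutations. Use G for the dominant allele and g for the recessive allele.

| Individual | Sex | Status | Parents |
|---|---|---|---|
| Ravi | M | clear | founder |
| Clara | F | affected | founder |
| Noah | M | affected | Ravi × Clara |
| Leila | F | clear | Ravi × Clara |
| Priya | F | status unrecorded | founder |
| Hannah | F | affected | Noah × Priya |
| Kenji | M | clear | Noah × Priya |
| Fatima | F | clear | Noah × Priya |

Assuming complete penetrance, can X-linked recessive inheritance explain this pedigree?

A consistent assignment under X-linked recessive exists: Ravi X^G Y, Clara X^g X^g, Noah X^g Y, Leila X^G X^g, Priya X^G X^g, Hannah X^g X^g, Kenji X^G Y, Fatima X^G X^g.
In this assignment every recorded phenotype matches its genotype and every non-founder's genotype is obtainable from its parents' genotypes, so the pedigree is consistent.

Yes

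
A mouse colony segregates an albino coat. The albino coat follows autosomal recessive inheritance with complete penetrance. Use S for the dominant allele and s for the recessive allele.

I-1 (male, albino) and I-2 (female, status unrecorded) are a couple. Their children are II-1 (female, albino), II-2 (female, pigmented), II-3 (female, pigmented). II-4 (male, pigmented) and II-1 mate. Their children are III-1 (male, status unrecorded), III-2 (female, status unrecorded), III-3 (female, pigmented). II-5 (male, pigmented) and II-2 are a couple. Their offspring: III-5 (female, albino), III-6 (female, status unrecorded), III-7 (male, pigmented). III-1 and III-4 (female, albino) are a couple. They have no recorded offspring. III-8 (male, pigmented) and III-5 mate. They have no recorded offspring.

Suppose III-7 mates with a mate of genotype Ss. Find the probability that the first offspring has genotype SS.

1/3

II-5 is pigmented so carries S and passed s to III-5 (ss), so II-5 is Ss.
II-2 is pigmented so carries S and received s from I-1 (ss), so II-2 is Ss.
III-7 is a pigmented offspring of II-5 (Ss) × II-2 (Ss), whose cross gives 1/4 SS : 1/2 Ss : 1/4 ss; conditioning on being pigmented, III-7 is SS with probability 1/3, Ss with probability 2/3.
Summing over parental genotype combinations, P(offspring has genotype SS) = 1/3·1/2 + 2/3·1/4 = 1/3.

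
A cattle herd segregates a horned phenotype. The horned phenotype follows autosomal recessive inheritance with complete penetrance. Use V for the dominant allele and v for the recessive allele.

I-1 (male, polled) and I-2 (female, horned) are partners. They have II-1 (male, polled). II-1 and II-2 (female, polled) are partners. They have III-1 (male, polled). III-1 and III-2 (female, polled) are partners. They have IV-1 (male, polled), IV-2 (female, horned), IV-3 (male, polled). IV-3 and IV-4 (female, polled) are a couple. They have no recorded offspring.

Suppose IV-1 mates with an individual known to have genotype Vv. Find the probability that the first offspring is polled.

III-1 is polled so carries V and passed v to IV-2 (vv), so III-1 is Vv.
III-2 is polled so carries V and passed v to IV-2 (vv), so III-2 is Vv.
IV-1 is a polled offspring of III-1 (Vv) × III-2 (Vv), whose cross gives 1/4 VV : 1/2 Vv : 1/4 vv; conditioning on being polled, IV-1 is VV with probability 1/3, Vv with probability 2/3.
Summing over parental genotype combinations, P(offspring is polled) = 1/3·1 + 2/3·3/4 = 5/6.

5/6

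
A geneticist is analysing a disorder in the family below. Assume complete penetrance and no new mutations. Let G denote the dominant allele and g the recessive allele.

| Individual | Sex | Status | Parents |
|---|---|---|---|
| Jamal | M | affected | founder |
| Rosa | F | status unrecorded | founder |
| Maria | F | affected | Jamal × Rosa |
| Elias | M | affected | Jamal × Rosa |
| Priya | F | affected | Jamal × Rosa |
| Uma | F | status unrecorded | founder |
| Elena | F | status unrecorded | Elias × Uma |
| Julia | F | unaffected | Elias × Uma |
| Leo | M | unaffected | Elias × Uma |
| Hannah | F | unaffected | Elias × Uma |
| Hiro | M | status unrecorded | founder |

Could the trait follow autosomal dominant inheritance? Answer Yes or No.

Yes

A consistent assignment under autosomal dominant exists: Jamal GG, Rosa Gg, Maria GG, Elias Gg, Priya GG, Uma Gg, Elena GG, Julia gg, Leo gg, Hannah gg, Hiro GG.
In this assignment every recorded phenotype matches its genotype and every non-founder's genotype is obtainable from its parents' genotypes, so the pedigree is consistent.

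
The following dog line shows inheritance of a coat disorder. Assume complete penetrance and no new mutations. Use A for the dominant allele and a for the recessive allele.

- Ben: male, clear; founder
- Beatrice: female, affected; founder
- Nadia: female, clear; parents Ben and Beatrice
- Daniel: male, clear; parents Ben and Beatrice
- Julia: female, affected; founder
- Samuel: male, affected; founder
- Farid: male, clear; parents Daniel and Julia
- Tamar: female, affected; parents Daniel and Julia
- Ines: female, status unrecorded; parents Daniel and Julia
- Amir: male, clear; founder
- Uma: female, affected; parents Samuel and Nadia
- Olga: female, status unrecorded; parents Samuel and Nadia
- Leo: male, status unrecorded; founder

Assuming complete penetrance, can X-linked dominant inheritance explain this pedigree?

A consistent assignment under X-linked dominant exists: Ben X^a Y, Beatrice X^A X^a, Nadia X^a X^a, Daniel X^a Y, Julia X^A X^a, Samuel X^A Y, Farid X^a Y, Tamar X^A X^a, Ines X^A X^a, Amir X^a Y, Uma X^A X^a, Olga X^A X^a, Leo X^A Y.
In this assignment every recorded phenotype matches its genotype and every non-founder's genotype is obtainable from its parents' genotypes, so the pedigree is consistent.

Yes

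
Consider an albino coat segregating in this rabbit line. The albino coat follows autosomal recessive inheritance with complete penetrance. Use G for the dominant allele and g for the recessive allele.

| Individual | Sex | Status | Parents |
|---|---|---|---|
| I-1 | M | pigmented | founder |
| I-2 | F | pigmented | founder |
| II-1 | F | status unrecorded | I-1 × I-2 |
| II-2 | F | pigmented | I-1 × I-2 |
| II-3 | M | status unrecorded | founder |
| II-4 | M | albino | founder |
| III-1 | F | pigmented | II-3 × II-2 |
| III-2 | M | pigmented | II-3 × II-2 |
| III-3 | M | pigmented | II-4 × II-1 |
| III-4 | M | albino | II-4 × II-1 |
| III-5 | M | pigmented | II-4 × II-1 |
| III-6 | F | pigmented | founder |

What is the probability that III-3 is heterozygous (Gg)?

1

III-3 is pigmented so carries G and received g from II-4 (gg), so III-3 is Gg, giving P(Gg) = 1.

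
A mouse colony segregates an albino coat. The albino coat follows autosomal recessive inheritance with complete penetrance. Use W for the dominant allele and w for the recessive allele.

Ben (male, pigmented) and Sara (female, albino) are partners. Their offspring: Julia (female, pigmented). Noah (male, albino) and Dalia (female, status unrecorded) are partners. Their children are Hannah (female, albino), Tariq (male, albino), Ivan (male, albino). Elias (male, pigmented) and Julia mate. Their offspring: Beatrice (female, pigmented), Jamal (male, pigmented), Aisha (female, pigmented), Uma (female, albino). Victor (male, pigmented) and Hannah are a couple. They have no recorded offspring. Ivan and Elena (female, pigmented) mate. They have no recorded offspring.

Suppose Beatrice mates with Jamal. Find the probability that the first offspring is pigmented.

Elias is pigmented so carries W and passed w to Uma (ww), so Elias is Ww.
Julia is pigmented so carries W and received w from Sara (ww), so Julia is Ww.
Beatrice is a pigmented offspring of Elias (Ww) × Julia (Ww), whose cross gives 1/4 WW : 1/2 Ww : 1/4 ww; conditioning on being pigmented, Beatrice is WW with probability 1/3, Ww with probability 2/3.
Jamal is a pigmented offspring of Elias (Ww) × Julia (Ww), whose cross gives 1/4 WW : 1/2 Ww : 1/4 ww; conditioning on being pigmented, Jamal is WW with probability 1/3, Ww with probability 2/3.
Summing over parental genotype combinations, P(offspring is pigmented) = 1/9·1 + 2/9·1 + 2/9·1 + 4/9·3/4 = 8/9.

8/9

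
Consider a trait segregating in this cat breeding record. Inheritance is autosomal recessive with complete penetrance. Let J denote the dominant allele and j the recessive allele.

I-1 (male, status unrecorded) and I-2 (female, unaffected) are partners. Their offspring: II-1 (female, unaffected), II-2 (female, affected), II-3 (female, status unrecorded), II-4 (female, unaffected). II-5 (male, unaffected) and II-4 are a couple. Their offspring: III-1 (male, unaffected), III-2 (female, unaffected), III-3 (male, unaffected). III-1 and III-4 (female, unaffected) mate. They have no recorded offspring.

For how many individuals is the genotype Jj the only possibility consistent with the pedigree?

1

Obligate heterozygotes: I-2 is unaffected so carries J and passed j to II-2 (jj), so I-2 is Jj.
Every other individual is either homozygous by phenotype or has at least one consistent homozygous assignment, so the count is 1.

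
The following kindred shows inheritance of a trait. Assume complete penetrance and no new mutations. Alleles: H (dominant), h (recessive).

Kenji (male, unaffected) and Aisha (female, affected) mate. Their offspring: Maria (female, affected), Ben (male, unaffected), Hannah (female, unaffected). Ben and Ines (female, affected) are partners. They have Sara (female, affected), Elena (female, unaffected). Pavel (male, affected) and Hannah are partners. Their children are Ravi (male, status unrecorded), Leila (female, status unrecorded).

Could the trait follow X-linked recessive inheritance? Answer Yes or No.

Under X-linked recessive, Maria (affected, female) cannot arise from Kenji (unaffected) × Aisha (affected).

No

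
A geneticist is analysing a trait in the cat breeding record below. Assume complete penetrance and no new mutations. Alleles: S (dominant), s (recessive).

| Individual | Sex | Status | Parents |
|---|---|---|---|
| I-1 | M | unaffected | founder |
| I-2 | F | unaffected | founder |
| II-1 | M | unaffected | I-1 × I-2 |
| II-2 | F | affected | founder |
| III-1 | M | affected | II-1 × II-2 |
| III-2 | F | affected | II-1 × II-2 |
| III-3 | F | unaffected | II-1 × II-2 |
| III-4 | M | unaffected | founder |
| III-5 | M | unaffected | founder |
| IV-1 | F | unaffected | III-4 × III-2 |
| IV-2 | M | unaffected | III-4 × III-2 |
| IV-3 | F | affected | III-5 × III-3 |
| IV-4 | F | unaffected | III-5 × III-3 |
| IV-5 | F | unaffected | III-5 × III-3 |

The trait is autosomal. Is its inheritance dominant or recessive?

III-5 and III-3 are both unaffected yet have an affected child IV-3. Under dominance, an affected child requires at least one affected parent, so the trait cannot be dominant.

recessive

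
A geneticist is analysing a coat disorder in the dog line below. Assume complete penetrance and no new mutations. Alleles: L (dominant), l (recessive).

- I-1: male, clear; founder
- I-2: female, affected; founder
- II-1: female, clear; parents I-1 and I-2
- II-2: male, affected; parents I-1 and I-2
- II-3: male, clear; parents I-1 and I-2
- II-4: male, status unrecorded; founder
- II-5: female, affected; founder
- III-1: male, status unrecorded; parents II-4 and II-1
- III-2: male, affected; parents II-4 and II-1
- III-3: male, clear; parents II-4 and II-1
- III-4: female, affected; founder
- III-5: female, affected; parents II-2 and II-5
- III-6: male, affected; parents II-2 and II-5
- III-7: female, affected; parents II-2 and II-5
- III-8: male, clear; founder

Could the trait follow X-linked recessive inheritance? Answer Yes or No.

Under X-linked recessive, II-3 (clear, male) cannot arise from I-1 (clear) × I-2 (affected).

No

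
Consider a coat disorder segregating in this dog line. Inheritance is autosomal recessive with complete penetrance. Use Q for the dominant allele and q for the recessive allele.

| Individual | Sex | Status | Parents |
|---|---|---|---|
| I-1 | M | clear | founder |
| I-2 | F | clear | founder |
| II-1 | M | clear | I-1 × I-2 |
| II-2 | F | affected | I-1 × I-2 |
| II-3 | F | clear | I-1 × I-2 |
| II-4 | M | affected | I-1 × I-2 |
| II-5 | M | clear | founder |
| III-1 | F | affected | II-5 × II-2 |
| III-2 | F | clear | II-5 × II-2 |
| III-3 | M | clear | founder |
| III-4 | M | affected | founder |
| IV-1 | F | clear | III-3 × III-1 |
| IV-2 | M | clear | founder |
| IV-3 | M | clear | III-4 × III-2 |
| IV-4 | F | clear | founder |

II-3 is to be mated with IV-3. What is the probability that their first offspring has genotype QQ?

1/3

I-1 is clear so carries Q and passed q to II-2 (qq), so I-1 is Qq.
I-2 is clear so carries Q and passed q to II-2 (qq), so I-2 is Qq.
II-3 is a clear offspring of I-1 (Qq) × I-2 (Qq), whose cross gives 1/4 QQ : 1/2 Qq : 1/4 qq; conditioning on being clear, II-3 is QQ with probability 1/3, Qq with probability 2/3.
IV-3 is clear so carries Q and received q from III-4 (qq), so IV-3 is Qq.
Summing over parental genotype combinations, P(offspring has genotype QQ) = 1/3·1/2 + 2/3·1/4 = 1/3.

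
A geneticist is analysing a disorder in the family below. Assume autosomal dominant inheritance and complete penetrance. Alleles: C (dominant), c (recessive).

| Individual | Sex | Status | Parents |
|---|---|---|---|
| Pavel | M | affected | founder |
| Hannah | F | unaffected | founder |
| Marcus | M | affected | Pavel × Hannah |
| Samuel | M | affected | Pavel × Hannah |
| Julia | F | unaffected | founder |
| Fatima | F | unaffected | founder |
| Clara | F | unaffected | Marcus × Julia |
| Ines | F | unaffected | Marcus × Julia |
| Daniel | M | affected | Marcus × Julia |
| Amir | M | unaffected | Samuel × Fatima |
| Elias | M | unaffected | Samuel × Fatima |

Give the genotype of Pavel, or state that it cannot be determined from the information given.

Pavel's phenotype allows CC or Cc, and no parent or child forces a single allele at both positions; consistent genotype assignments exist with Pavel as CC or Cc.

cannot be determined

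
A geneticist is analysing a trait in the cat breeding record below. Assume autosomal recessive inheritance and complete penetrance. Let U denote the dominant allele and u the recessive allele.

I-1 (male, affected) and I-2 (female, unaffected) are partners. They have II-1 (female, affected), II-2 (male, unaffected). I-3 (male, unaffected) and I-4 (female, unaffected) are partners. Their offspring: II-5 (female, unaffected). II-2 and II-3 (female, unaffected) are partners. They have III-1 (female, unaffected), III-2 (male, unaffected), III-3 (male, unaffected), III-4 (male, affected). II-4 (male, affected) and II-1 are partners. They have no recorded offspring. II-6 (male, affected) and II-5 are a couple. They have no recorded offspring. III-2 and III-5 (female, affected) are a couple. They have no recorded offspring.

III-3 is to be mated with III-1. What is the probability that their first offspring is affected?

II-2 is unaffected so carries U and received u from I-1 (uu), so II-2 is Uu.
II-3 is unaffected so carries U and passed u to III-4 (uu), so II-3 is Uu.
III-3 is an unaffected offspring of II-2 (Uu) × II-3 (Uu), whose cross gives 1/4 UU : 1/2 Uu : 1/4 uu; conditioning on being unaffected, III-3 is UU with probability 1/3, Uu with probability 2/3.
III-1 is an unaffected offspring of II-2 (Uu) × II-3 (Uu), whose cross gives 1/4 UU : 1/2 Uu : 1/4 uu; conditioning on being unaffected, III-1 is UU with probability 1/3, Uu with probability 2/3.
Summing over parental genotype combinations, P(offspring is affected) = 4/9·1/4 = 1/9.

1/9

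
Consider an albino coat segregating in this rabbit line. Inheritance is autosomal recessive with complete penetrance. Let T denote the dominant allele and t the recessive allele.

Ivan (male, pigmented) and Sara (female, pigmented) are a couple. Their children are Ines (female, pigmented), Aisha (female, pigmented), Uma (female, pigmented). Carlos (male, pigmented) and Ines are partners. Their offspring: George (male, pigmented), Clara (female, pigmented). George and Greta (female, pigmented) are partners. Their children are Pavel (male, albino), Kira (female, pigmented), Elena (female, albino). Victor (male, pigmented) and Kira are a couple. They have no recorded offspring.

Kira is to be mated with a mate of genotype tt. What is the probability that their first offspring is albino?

George is pigmented so carries T and passed t to Pavel (tt), so George is Tt.
Greta is pigmented so carries T and passed t to Pavel (tt), so Greta is Tt.
Kira is a pigmented offspring of George (Tt) × Greta (Tt), whose cross gives 1/4 TT : 1/2 Tt : 1/4 tt; conditioning on being pigmented, Kira is TT with probability 1/3, Tt with probability 2/3.
Summing over parental genotype combinations, P(offspring is albino) = 2/3·1/2 = 1/3.

1/3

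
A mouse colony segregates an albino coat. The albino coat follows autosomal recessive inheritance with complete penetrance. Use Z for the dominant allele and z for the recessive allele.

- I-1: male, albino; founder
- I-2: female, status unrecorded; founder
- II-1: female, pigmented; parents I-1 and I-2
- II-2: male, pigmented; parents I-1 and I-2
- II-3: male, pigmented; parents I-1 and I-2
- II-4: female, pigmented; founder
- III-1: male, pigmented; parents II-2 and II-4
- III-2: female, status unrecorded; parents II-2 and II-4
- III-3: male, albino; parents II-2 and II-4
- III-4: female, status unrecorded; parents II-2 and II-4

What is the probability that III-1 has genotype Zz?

II-2 is pigmented so carries Z and received z from I-1 (zz), so II-2 is Zz.
II-4 is pigmented so carries Z and passed z to III-3 (zz), so II-4 is Zz.
Their cross gives offspring ratios 1/4 ZZ : 1/2 Zz : 1/4 zz. Conditioning on III-1 being pigmented, P(Zz) = 1/2 / 3/4 = 2/3.

2/3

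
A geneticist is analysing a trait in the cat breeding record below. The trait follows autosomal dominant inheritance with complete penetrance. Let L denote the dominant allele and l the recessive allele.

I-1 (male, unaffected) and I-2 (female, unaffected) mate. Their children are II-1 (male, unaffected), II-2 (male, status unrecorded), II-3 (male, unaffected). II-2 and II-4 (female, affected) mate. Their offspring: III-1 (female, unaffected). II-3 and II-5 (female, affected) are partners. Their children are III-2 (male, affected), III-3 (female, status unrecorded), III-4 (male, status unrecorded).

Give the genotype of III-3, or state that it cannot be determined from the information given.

cannot be determined

III-3's phenotype is unrecorded, and no parent or child forces a single allele at both positions; consistent genotype assignments exist with III-3 as Ll or ll.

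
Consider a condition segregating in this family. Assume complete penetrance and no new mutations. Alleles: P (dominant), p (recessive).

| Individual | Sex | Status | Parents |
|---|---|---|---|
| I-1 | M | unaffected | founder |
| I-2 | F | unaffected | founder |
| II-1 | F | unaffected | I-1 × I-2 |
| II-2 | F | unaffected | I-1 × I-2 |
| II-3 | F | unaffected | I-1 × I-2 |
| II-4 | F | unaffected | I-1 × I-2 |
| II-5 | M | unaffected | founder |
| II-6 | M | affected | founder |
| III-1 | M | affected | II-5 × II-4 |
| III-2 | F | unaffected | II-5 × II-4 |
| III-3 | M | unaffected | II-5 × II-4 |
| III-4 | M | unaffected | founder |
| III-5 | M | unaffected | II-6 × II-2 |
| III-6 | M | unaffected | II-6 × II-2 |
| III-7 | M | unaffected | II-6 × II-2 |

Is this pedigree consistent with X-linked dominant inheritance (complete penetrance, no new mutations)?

Under X-linked dominant, III-1 (affected, male) cannot arise from II-5 (unaffected) × II-4 (unaffected).

No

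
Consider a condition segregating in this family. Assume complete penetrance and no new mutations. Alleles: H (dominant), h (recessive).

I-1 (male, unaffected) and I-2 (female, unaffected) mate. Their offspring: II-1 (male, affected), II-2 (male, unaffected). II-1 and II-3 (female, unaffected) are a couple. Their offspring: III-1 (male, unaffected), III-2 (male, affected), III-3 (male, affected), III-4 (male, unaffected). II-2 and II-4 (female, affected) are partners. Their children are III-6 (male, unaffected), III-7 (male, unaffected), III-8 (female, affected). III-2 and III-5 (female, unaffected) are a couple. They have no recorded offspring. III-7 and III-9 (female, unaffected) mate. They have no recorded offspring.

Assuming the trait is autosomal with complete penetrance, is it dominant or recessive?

I-1 and I-2 are both unaffected yet have an affected child II-1. Under dominance, an affected child requires at least one affected parent, so the trait cannot be dominant.

recessive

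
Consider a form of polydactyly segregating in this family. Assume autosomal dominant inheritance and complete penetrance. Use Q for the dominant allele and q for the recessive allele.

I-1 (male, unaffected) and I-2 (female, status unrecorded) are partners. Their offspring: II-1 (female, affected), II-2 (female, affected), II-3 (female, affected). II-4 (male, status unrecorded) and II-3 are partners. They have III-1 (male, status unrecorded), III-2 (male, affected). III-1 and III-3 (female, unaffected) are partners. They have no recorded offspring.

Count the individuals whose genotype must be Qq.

Obligate heterozygotes: II-1 is affected so carries Q and received q from I-1 (qq), so II-1 is Qq; II-2 is affected so carries Q and received q from I-1 (qq), so II-2 is Qq; II-3 is affected so carries Q and received q from I-1 (qq), so II-3 is Qq.
Every other individual is either homozygous by phenotype or has at least one consistent homozygous assignment, so the count is 3.

3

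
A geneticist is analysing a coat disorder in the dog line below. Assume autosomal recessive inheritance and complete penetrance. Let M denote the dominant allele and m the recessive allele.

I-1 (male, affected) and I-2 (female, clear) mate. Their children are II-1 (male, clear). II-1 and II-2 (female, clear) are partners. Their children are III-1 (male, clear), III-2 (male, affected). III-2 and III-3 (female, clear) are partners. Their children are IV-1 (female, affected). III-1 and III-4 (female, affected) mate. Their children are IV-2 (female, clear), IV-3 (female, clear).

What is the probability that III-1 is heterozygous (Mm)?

1/3

II-1 is clear so carries M and received m from I-1 (mm), so II-1 is Mm.
II-2 is clear so carries M and passed m to III-2 (mm), so II-2 is Mm.
Their cross gives offspring ratios 1/4 MM : 1/2 Mm : 1/4 mm. Conditioning on III-1 being clear, P(Mm) = 1/2 / 3/4 = 2/3 before taking III-1's own offspring into account.
III-4 is affected, so III-4 is mm.
Now use III-1's offspring. Probability of each recorded status — clear daughter IV-2: 1/2 if III-1 is Mm, 1 if MM; clear daughter IV-3: 1/2 if III-1 is Mm, 1 if MM.
Bayes: P(Mm) = 2/3·1/4 / (2/3·1/4 + 1/3·1) = 1/3.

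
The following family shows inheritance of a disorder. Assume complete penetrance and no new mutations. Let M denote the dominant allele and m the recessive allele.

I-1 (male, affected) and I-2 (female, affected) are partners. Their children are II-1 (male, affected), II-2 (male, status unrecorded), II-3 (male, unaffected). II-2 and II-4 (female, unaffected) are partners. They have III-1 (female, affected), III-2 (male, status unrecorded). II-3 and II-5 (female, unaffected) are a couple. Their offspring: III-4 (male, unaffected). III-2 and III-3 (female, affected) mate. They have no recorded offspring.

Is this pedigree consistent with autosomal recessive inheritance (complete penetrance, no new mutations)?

No

Under autosomal recessive, II-3 (unaffected, male) cannot arise from I-1 (affected) × I-2 (affected).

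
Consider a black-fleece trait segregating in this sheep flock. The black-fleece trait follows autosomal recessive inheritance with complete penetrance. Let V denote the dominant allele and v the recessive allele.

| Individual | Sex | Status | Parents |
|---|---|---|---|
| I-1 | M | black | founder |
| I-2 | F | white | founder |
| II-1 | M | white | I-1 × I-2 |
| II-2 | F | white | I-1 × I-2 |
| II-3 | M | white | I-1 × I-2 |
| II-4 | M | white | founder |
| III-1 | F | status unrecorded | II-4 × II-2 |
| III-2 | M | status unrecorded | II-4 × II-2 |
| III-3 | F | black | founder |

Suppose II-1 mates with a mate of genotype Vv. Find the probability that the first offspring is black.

II-1 is white so carries V and received v from I-1 (vv), so II-1 is Vv.
The cross gives 1/4 VV : 1/2 Vv : 1/4 vv, so P(offspring is black) = 1/4.

1/4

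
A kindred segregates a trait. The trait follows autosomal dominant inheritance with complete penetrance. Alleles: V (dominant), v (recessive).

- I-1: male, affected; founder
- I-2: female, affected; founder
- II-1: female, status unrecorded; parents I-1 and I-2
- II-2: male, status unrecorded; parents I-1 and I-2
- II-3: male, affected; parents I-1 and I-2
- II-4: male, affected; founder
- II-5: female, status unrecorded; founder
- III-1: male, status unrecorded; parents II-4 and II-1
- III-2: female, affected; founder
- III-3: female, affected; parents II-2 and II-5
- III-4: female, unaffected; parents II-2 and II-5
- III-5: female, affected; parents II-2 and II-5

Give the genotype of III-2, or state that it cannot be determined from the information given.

cannot be determined

III-2's phenotype allows VV or Vv, and no parent or child forces a single allele at both positions; consistent genotype assignments exist with III-2 as VV or Vv.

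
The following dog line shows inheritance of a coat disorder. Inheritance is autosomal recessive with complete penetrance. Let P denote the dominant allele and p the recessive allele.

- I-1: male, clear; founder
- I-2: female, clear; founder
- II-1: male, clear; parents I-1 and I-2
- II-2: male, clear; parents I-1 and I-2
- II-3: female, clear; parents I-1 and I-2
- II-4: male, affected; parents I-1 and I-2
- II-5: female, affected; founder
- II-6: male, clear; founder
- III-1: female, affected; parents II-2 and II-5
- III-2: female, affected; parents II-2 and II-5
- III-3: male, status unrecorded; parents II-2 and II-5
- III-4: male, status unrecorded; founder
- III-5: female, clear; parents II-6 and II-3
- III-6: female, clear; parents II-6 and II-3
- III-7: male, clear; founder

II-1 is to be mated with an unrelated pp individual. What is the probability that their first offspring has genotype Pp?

2/3

I-1 is clear so carries P and passed p to II-4 (pp), so I-1 is Pp.
I-2 is clear so carries P and passed p to II-4 (pp), so I-2 is Pp.
II-1 is a clear offspring of I-1 (Pp) × I-2 (Pp), whose cross gives 1/4 PP : 1/2 Pp : 1/4 pp; conditioning on being clear, II-1 is PP with probability 1/3, Pp with probability 2/3.
Summing over parental genotype combinations, P(offspring has genotype Pp) = 1/3·1 + 2/3·1/2 = 2/3.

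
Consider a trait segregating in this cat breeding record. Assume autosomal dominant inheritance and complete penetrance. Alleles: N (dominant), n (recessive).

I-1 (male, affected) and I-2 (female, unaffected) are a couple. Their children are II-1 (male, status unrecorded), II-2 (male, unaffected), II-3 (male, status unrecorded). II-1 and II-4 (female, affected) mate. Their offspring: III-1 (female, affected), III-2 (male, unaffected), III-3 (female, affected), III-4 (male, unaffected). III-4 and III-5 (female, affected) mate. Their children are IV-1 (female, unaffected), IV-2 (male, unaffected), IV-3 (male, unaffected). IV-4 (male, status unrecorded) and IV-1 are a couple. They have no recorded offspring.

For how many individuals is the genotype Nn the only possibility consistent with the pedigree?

3

Obligate heterozygotes: I-1 is affected so carries N and passed n to II-2 (nn), so I-1 is Nn; II-4 is affected so carries N and passed n to III-2 (nn), so II-4 is Nn; III-5 is affected so carries N and passed n to IV-1 (nn), so III-5 is Nn.
Every other individual is either homozygous by phenotype or has at least one consistent homozygous assignment, so the count is 3.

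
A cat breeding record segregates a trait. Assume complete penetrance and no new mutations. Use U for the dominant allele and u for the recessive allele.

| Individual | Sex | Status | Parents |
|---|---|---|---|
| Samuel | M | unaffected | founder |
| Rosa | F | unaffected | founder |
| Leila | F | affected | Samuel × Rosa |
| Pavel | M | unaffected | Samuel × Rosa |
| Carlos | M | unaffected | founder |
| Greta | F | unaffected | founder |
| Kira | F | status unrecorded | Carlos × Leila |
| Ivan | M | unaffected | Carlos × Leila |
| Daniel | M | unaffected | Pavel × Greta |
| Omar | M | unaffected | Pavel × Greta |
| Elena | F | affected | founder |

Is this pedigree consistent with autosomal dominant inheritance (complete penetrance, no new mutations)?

Under autosomal dominant, Leila (affected, female) cannot arise from Samuel (unaffected) × Rosa (unaffected).

No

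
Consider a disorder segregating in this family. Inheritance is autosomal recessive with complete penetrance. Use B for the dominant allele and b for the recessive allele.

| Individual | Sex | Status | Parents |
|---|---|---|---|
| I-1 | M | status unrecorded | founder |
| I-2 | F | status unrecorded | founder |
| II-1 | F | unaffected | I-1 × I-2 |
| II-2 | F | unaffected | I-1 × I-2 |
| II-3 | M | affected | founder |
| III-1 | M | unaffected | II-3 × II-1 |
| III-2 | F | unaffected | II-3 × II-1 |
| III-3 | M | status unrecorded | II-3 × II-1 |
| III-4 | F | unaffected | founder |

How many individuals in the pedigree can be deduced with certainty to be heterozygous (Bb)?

Obligate heterozygotes: III-1 is unaffected so carries B and received b from II-3 (bb), so III-1 is Bb; III-2 is unaffected so carries B and received b from II-3 (bb), so III-2 is Bb.
Every other individual is either homozygous by phenotype or has at least one consistent homozygous assignment, so the count is 2.

2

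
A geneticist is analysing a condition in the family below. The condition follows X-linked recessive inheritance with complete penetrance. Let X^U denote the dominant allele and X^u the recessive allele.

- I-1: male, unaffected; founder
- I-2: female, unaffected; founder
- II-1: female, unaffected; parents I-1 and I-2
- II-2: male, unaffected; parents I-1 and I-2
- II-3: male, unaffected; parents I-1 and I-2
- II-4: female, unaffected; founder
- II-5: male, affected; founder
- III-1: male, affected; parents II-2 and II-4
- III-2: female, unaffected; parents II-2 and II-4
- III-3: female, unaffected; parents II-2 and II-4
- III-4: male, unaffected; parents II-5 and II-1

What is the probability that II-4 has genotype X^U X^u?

II-4 is unaffected so carries U and passed u to III-1 (X^u Y), so II-4 is X^U X^u, giving P(X^U X^u) = 1.

1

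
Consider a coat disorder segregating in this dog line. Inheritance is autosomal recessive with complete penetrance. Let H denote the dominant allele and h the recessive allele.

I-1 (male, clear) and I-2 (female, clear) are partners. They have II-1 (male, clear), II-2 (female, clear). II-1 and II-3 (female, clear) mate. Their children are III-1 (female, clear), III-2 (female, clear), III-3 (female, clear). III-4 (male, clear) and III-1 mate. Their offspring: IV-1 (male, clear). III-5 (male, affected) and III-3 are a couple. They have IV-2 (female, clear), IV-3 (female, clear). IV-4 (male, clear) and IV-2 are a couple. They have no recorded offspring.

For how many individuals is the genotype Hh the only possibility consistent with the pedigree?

Obligate heterozygotes: IV-2 is clear so carries H and received h from III-5 (hh), so IV-2 is Hh; IV-3 is clear so carries H and received h from III-5 (hh), so IV-3 is Hh.
Every other individual is either homozygous by phenotype or has at least one consistent homozygous assignment, so the count is 2.

2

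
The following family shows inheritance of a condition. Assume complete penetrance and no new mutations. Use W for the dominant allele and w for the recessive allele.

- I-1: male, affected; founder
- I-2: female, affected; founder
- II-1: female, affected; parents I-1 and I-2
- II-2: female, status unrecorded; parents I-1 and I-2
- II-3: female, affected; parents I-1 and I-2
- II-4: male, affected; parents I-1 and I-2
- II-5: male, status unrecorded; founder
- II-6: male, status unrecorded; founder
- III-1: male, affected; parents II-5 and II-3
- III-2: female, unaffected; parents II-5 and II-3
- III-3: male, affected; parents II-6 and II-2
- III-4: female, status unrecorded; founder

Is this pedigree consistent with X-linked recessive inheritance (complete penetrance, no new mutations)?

A consistent assignment under X-linked recessive exists: I-1 X^w Y, I-2 X^w X^w, II-1 X^w X^w, II-2 X^w X^w, II-3 X^w X^w, II-4 X^w Y, II-5 X^W Y, II-6 X^W Y, III-1 X^w Y, III-2 X^W X^w, III-3 X^w Y, III-4 X^W X^W.
In this assignment every recorded phenotype matches its genotype and every non-founder's genotype is obtainable from its parents' genotypes, so the pedigree is consistent.

Yes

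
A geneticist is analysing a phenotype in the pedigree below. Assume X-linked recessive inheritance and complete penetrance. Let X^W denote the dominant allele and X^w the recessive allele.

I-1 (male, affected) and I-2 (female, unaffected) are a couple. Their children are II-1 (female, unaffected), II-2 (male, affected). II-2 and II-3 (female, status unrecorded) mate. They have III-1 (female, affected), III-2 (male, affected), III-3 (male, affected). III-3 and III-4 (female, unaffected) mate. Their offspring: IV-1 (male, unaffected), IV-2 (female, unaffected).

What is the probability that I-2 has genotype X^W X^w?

1

I-2 is unaffected so carries W and passed w to II-2 (X^w Y), so I-2 is X^W X^w, giving P(X^W X^w) = 1.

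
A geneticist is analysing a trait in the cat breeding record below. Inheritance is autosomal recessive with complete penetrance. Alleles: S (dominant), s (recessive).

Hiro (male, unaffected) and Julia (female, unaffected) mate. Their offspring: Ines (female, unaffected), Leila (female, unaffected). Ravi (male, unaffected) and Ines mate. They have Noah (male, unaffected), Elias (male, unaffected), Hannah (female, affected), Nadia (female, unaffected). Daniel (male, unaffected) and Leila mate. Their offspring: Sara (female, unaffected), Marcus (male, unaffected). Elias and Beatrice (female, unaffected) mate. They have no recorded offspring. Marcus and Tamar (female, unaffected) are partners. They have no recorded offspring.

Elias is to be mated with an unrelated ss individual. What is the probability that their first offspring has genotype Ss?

Ravi is unaffected so carries S and passed s to Hannah (ss), so Ravi is Ss.
Ines is unaffected so carries S and passed s to Hannah (ss), so Ines is Ss.
Elias is an unaffected offspring of Ravi (Ss) × Ines (Ss), whose cross gives 1/4 SS : 1/2 Ss : 1/4 ss; conditioning on being unaffected, Elias is SS with probability 1/3, Ss with probability 2/3.
Summing over parental genotype combinations, P(offspring has genotype Ss) = 1/3·1 + 2/3·1/2 = 2/3.

2/3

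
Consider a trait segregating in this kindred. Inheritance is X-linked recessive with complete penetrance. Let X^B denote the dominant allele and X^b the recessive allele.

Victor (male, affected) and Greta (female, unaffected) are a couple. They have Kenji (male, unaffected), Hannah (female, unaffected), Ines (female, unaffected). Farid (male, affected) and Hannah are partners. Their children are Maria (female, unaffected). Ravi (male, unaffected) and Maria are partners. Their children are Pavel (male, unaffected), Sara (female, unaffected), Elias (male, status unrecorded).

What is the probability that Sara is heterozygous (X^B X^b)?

Ravi is unaffected, so Ravi is X^B Y.
Maria is unaffected so carries B and received b from Farid (X^b Y), so Maria is X^B X^b.
Their cross gives offspring ratios 1/2 X^B X^B : 1/2 X^B X^b. Conditioning on Sara being unaffected, P(X^B X^b) = 1/2 / 1 = 1/2.

1/2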